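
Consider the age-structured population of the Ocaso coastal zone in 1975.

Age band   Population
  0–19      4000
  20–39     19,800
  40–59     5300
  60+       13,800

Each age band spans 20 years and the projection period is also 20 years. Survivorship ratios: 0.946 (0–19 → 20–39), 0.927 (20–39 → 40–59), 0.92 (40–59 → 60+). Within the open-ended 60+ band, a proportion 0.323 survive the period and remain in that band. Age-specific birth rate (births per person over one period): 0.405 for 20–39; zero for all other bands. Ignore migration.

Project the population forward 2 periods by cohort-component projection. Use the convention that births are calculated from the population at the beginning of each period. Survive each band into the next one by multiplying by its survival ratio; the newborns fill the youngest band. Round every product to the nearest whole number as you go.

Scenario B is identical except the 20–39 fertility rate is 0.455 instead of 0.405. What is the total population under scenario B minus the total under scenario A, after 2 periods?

1126

Period 1:
Births: 19800 * 0.405 = 8019
20–39: 4000 * 0.946 = 3784
40–59: 19800 * 0.927 = 18355
60+: 5300 * 0.92 + 13800 * 0.323 = 4876 + 4457 = 9333
Giving 8019 / 3784 / 18355 / 9333.
Period 2:
Births: 3784 * 0.405 = 1533
20–39: 8019 * 0.946 = 7586
40–59: 3784 * 0.927 = 3508
60+: 18355 * 0.92 + 9333 * 0.323 = 16887 + 3015 = 19902
Giving 1533 / 7586 / 3508 / 19902.
Scenario A total after 2 periods: 32529
Scenario B projection —
Period 1:
Births: 19800 * 0.455 = 9009
20–39: 4000 * 0.946 = 3784
40–59: 19800 * 0.927 = 18355
60+: 5300 * 0.92 + 13800 * 0.323 = 4876 + 4457 = 9333
Giving 9009 / 3784 / 18355 / 9333.
Period 2:
Births: 3784 * 0.455 = 1722
20–39: 9009 * 0.946 = 8523
40–59: 3784 * 0.927 = 3508
60+: 18355 * 0.92 + 9333 * 0.323 = 16887 + 3015 = 19902
Giving 1722 / 8523 / 3508 / 19902.
Scenario B total after 2 periods: 33655
Difference B − A = 33655 − 32529 = 1126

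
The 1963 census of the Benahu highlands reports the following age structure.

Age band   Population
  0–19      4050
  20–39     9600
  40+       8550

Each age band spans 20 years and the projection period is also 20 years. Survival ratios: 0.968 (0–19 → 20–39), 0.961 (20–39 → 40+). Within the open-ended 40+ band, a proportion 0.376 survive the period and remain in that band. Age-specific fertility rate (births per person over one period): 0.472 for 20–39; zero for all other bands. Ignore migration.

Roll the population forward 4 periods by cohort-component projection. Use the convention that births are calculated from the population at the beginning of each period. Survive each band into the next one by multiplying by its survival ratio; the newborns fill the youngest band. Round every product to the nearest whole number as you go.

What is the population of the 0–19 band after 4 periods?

845

Call the groups 1 to 3, youngest first.
Period 1.
Births: 9600 * 0.472 = 4531
Group 2: 4050 * 0.968 = 3920
Group 3: 9600 * 0.961 + 8550 * 0.376 = 9226 + 3215 = 12441
Population now: 0–19=4531, 20–39=3920, 40+=12441
Period 2.
Births: 3920 * 0.472 = 1850
Group 2: 4531 * 0.968 = 4386
Group 3: 3920 * 0.961 + 12441 * 0.376 = 3767 + 4678 = 8445
Population now: 0–19=1850, 20–39=4386, 40+=8445
Period 3.
Births: 4386 * 0.472 = 2070
Group 2: 1850 * 0.968 = 1791
Group 3: 4386 * 0.961 + 8445 * 0.376 = 4215 + 3175 = 7390
Population now: 0–19=2070, 20–39=1791, 40+=7390
Period 4.
Births: 1791 * 0.472 = 845
Group 2: 2070 * 0.968 = 2004
Group 3: 1791 * 0.961 + 7390 * 0.376 = 1721 + 2779 = 4500
Population now: 0–19=845, 20–39=2004, 40+=4500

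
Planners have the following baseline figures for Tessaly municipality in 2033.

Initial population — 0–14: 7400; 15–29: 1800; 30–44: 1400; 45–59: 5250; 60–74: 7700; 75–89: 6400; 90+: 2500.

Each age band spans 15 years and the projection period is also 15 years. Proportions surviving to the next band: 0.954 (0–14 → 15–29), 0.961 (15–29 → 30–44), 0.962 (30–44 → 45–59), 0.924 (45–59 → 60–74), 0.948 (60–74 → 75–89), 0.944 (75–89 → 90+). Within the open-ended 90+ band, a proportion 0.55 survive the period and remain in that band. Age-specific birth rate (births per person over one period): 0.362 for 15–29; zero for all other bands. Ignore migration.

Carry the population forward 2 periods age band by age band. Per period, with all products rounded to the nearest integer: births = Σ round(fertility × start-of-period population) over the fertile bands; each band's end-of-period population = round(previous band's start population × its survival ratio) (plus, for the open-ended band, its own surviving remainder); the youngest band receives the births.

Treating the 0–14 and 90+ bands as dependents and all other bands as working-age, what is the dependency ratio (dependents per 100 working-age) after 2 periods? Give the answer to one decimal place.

[period 1]
Births: 1800 × 0.362 = 652
15–29: 7400 × 0.954 = 7060
30–44: 1800 × 0.961 = 1730
45–59: 1400 × 0.962 = 1347
60–74: 5250 × 0.924 = 4851
75–89: 7700 × 0.948 = 7300
90+: 6400 × 0.944 + 2500 × 0.55 = 6042 + 1375 = 7417
Population now: 0–14=652, 15–29=7060, 30–44=1730, 45–59=1347, 60–74=4851, 75–89=7300, 90+=7417
[period 2]
Births: 7060 × 0.362 = 2556
15–29: 652 × 0.954 = 622
30–44: 7060 × 0.961 = 6785
45–59: 1730 × 0.962 = 1664
60–74: 1347 × 0.924 = 1245
75–89: 4851 × 0.948 = 4599
90+: 7300 × 0.944 + 7417 × 0.55 = 6891 + 4079 = 10970
Population now: 0–14=2556, 15–29=622, 30–44=6785, 45–59=1664, 60–74=1245, 75–89=4599, 90+=10970
Dependents (band 0–14 + band 90+) = 2556 + 10970 = 13526; working-age = 14915; ratio = 13526/14915 × 100 = 90.7

90.7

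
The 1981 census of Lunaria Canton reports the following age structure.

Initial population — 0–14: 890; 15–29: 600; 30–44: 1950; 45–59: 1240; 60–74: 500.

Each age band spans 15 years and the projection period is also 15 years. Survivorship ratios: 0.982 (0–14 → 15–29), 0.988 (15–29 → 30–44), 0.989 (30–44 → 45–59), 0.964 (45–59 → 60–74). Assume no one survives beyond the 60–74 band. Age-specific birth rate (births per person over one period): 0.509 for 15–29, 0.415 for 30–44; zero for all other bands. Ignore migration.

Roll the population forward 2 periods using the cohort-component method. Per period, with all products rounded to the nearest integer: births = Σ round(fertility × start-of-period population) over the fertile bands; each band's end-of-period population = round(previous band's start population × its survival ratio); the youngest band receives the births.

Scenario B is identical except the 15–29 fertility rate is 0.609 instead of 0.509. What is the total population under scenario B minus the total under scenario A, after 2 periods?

Period 1:
Births: 600 * 0.509 = 305 ; 1950 * 0.415 = 809 ⇒ total 1114
15–29: 890 * 0.982 = 874
30–44: 600 * 0.988 = 593
45–59: 1950 * 0.989 = 1929
60–74: 1240 * 0.964 = 1195
→ [1114, 874, 593, 1929, 1195]
Period 2:
Births: 874 * 0.509 = 445 ; 593 * 0.415 = 246 ⇒ total 691
15–29: 1114 * 0.982 = 1094
30–44: 874 * 0.988 = 864
45–59: 593 * 0.989 = 586
60–74: 1929 * 0.964 = 1860
→ [691, 1094, 864, 586, 1860]
Scenario A total after 2 periods: 5095
Scenario B projection —
Period 1:
Births: 600 * 0.609 = 365 ; 1950 * 0.415 = 809 ⇒ total 1174
15–29: 890 * 0.982 = 874
30–44: 600 * 0.988 = 593
45–59: 1950 * 0.989 = 1929
60–74: 1240 * 0.964 = 1195
→ [1174, 874, 593, 1929, 1195]
Period 2:
Births: 874 * 0.609 = 532 ; 593 * 0.415 = 246 ⇒ total 778
15–29: 1174 * 0.982 = 1153
30–44: 874 * 0.988 = 864
45–59: 593 * 0.989 = 586
60–74: 1929 * 0.964 = 1860
→ [778, 1153, 864, 586, 1860]
Scenario B total after 2 periods: 5241
Difference B − A = 5241 − 5095 = 146

146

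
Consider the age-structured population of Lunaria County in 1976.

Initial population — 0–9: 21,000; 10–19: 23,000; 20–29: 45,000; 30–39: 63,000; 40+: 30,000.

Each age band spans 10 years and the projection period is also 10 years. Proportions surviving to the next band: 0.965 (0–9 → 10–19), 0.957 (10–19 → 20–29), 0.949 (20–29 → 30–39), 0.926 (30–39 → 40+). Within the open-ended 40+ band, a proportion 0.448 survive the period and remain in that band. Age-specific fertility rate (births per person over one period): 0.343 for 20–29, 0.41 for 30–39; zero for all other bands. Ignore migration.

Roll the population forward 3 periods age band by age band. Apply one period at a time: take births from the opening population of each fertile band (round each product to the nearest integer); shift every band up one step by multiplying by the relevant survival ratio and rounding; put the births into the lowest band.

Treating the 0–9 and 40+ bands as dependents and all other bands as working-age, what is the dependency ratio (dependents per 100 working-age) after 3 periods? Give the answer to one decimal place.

Period 1.
Births: 45000 × 0.343 = 15435, 63000 × 0.41 = 25830 → total 41265
10–19: 21000 × 0.965 = 20265
20–29: 23000 × 0.957 = 22011
30–39: 45000 × 0.949 = 42705
40+: 63000 × 0.926 + 30000 × 0.448 = 58338 + 13440 = 71778
→ [41265, 20265, 22011, 42705, 71778]
Period 2.
Births: 22011 × 0.343 = 7550, 42705 × 0.41 = 17509 → total 25059
10–19: 41265 × 0.965 = 39821
20–29: 20265 × 0.957 = 19394
30–39: 22011 × 0.949 = 20888
40+: 42705 × 0.926 + 71778 × 0.448 = 39545 + 32157 = 71702
→ [25059, 39821, 19394, 20888, 71702]
Period 3.
Births: 19394 × 0.343 = 6652, 20888 × 0.41 = 8564 → total 15216
10–19: 25059 × 0.965 = 24182
20–29: 39821 × 0.957 = 38109
30–39: 19394 × 0.949 = 18405
40+: 20888 × 0.926 + 71702 × 0.448 = 19342 + 32122 = 51464
→ [15216, 24182, 38109, 18405, 51464]
Dependents (band 0–9 + band 40+) = 15216 + 51464 = 66680; working-age = 80696; ratio = 66680/80696 × 100 = 82.6

82.6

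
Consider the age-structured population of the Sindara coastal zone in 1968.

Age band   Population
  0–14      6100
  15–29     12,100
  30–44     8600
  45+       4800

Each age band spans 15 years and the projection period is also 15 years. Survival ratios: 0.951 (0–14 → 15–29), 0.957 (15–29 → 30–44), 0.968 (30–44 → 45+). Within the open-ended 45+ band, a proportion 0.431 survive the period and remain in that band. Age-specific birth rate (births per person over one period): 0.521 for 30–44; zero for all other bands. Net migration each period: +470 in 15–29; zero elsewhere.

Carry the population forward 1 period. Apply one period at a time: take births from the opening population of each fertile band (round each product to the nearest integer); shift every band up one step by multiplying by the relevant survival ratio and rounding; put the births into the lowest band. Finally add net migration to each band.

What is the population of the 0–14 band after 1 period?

4481

Let group 1 be 0–14 through group 4 = 45+.
— Period 1 —
Births: 8600 × 0.521 = 4481
Group 2: 6100 × 0.951 = 5801
Group 3: 12100 × 0.957 = 11580
Group 4: 8600 × 0.968 + 4800 × 0.431 = 8325 + 2069 = 10394
Net migration: Group 2 + 470 → 6271
→ [4481, 6271, 11580, 10394]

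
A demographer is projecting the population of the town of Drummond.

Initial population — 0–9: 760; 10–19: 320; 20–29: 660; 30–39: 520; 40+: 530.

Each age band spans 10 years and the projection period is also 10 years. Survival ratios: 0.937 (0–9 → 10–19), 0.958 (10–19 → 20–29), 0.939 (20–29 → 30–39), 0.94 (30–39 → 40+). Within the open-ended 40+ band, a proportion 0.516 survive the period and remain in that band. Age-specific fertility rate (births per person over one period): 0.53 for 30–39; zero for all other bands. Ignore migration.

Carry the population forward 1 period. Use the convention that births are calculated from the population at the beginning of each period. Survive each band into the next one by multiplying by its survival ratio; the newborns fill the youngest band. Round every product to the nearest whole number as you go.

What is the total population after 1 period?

2677

(Bands numbered youngest = 1 to oldest = 5.)
Period 1:
Births: 520 × 0.53 = 276
Band 2: 760 × 0.937 = 712
Band 3: 320 × 0.958 = 307
Band 4: 660 × 0.939 = 620
Band 5: 520 × 0.94 + 530 × 0.516 = 489 + 273 = 762
End of period: [276, 712, 307, 620, 762]
Total after period 1: 276 + 712 + 307 + 620 + 762 = 2677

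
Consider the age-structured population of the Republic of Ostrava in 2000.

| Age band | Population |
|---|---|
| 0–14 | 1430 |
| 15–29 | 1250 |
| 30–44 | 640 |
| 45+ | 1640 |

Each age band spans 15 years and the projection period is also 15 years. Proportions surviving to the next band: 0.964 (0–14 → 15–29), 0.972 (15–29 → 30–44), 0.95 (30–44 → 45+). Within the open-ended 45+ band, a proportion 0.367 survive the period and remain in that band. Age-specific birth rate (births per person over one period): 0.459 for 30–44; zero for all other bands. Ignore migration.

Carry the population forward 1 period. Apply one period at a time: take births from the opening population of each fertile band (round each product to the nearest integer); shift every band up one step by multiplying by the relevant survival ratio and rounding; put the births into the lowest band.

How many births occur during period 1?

294

— Period 1 —
Births: 640 * 0.459 = 294
15–29: 1430 * 0.964 = 1379
30–44: 1250 * 0.972 = 1215
45+: 640 * 0.95 + 1640 * 0.367 = 608 + 602 = 1210
Giving 294 / 1379 / 1215 / 1210.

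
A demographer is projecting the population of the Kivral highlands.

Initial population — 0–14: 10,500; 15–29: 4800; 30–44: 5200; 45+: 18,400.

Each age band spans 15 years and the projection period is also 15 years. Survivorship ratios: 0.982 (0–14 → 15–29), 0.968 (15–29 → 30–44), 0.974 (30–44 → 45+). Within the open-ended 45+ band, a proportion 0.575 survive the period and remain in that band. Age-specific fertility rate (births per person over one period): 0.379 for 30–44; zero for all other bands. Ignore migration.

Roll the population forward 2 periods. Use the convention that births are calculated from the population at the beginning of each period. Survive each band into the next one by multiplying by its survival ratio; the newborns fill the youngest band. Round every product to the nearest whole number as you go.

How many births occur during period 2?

Period 1:
Births: 5200 × 0.379 = 1971
15–29: 10500 × 0.982 = 10311
30–44: 4800 × 0.968 = 4646
45+: 5200 × 0.974 + 18400 × 0.575 = 5065 + 10580 = 15645
→ [1971, 10311, 4646, 15645]
Period 2:
Births: 4646 × 0.379 = 1761
15–29: 1971 × 0.982 = 1936
30–44: 10311 × 0.968 = 9981
45+: 4646 × 0.974 + 15645 × 0.575 = 4525 + 8996 = 13521
→ [1761, 1936, 9981, 13521]

1761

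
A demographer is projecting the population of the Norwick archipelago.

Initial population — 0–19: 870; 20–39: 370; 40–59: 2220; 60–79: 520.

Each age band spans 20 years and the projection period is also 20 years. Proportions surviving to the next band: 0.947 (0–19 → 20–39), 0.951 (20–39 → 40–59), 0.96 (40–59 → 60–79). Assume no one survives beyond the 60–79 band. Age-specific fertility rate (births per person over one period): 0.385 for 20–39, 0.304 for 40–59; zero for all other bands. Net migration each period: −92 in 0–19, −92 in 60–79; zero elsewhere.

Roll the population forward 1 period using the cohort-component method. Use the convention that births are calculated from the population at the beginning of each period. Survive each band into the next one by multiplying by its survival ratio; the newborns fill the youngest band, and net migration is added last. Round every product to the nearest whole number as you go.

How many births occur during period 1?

After projecting period 1:
Births: 370 * 0.385 = 142 ; 2220 * 0.304 = 675 ⇒ total 817
20–39: 870 * 0.947 = 824
40–59: 370 * 0.951 = 352
60–79: 2220 * 0.96 = 2131
Net migration: 0–19 − 92 → 725; 60–79 − 92 → 2039
End of period: [725, 824, 352, 2039]

817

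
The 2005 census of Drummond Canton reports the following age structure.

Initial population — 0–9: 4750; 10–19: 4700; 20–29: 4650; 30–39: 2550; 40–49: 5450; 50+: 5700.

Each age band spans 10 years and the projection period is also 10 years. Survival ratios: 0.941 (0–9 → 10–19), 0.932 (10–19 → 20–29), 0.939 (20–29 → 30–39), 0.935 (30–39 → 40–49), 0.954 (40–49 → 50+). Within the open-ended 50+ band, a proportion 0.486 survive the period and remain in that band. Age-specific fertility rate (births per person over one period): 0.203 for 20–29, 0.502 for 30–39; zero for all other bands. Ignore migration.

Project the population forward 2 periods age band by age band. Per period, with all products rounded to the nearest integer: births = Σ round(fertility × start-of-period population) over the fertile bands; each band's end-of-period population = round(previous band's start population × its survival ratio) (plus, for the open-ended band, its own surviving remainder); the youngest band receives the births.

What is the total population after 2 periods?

23682

Call the groups 1 to 6, youngest first.
Period 1.
Births: 4650 * 0.203 = 944  |  2550 * 0.502 = 1280 → 2224
Group 2: 4750 * 0.941 = 4470
Group 3: 4700 * 0.932 = 4380
Group 4: 4650 * 0.939 = 4366
Group 5: 2550 * 0.935 = 2384
Group 6: 5450 * 0.954 + 5700 * 0.486 = 5199 + 2770 = 7969
End of period: [2224, 4470, 4380, 4366, 2384, 7969]
Period 2.
Births: 4380 * 0.203 = 889  |  4366 * 0.502 = 2192 → 3081
Group 2: 2224 * 0.941 = 2093
Group 3: 4470 * 0.932 = 4166
Group 4: 4380 * 0.939 = 4113
Group 5: 4366 * 0.935 = 4082
Group 6: 2384 * 0.954 + 7969 * 0.486 = 2274 + 3873 = 6147
End of period: [3081, 2093, 4166, 4113, 4082, 6147]
Total after period 2: 3081 + 2093 + 4166 + 4113 + 4082 + 6147 = 23682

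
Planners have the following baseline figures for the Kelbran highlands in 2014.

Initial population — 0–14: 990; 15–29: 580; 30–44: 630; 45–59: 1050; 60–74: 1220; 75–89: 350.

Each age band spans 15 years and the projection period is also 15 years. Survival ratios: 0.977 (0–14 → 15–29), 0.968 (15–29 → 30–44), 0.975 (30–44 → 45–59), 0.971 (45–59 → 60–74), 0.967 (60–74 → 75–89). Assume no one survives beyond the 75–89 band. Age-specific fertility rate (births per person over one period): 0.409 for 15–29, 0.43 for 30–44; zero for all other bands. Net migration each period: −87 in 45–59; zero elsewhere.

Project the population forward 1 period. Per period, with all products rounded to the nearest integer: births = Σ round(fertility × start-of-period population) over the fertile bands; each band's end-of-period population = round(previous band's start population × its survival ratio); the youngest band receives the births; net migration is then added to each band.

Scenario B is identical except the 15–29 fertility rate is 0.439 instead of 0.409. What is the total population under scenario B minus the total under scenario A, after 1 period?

18

Period 1.
Births: 580 × 0.409 = 237  |  630 × 0.43 = 271 ⇒ total 508
15–29: 990 × 0.977 = 967
30–44: 580 × 0.968 = 561
45–59: 630 × 0.975 = 614
60–74: 1050 × 0.971 = 1020
75–89: 1220 × 0.967 = 1180
Net migration: 45–59 − 87 → 527
Population now: 0–14=508, 15–29=967, 30–44=561, 45–59=527, 60–74=1020, 75–89=1180
Scenario A total after 1 period: 4763
Scenario B projection —
Period 1.
Births: 580 × 0.439 = 255  |  630 × 0.43 = 271 ⇒ total 526
15–29: 990 × 0.977 = 967
30–44: 580 × 0.968 = 561
45–59: 630 × 0.975 = 614
60–74: 1050 × 0.971 = 1020
75–89: 1220 × 0.967 = 1180
Net migration: 45–59 − 87 → 527
Population now: 0–14=526, 15–29=967, 30–44=561, 45–59=527, 60–74=1020, 75–89=1180
Scenario B total after 1 period: 4781
Difference B − A = 4781 − 4763 = 18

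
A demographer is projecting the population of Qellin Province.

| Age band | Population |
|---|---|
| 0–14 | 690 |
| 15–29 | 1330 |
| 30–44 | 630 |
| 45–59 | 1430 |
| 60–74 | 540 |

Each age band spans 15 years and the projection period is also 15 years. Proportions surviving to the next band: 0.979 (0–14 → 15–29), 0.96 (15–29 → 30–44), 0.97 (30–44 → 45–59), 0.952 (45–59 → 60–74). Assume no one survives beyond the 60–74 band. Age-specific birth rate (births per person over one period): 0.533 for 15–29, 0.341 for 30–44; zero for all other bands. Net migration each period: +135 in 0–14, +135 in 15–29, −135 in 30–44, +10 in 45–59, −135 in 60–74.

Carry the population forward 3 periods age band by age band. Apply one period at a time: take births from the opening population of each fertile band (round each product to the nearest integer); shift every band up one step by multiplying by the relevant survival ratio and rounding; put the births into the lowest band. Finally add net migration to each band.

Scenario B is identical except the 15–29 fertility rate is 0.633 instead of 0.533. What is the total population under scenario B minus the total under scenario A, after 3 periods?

Call the groups 1 to 5, youngest first.
Period 1.
Births: 1330 × 0.533 = 709 ; 630 × 0.341 = 215 — total 924
Group 2: 690 × 0.979 = 676
Group 3: 1330 × 0.96 = 1277
Group 4: 630 × 0.97 = 611
Group 5: 1430 × 0.952 = 1361
Net migration: Group 1 + 135 → 1059; Group 2 + 135 → 811; Group 3 − 135 → 1142; Group 4 + 10 → 621; Group 5 − 135 → 1226
Population now: 0–14=1059, 15–29=811, 30–44=1142, 45–59=621, 60–74=1226
Period 2.
Births: 811 × 0.533 = 432 ; 1142 × 0.341 = 389 — total 821
Group 2: 1059 × 0.979 = 1037
Group 3: 811 × 0.96 = 779
Group 4: 1142 × 0.97 = 1108
Group 5: 621 × 0.952 = 591
Net migration: Group 1 + 135 → 956; Group 2 + 135 → 1172; Group 3 − 135 → 644; Group 4 + 10 → 1118; Group 5 − 135 → 456
Population now: 0–14=956, 15–29=1172, 30–44=644, 45–59=1118, 60–74=456
Period 3.
Births: 1172 × 0.533 = 625 ; 644 × 0.341 = 220 — total 845
Group 2: 956 × 0.979 = 936
Group 3: 1172 × 0.96 = 1125
Group 4: 644 × 0.97 = 625
Group 5: 1118 × 0.952 = 1064
Net migration: Group 1 + 135 → 980; Group 2 + 135 → 1071; Group 3 − 135 → 990; Group 4 + 10 → 635; Group 5 − 135 → 929
Population now: 0–14=980, 15–29=1071, 30–44=990, 45–59=635, 60–74=929
Scenario A total after 3 periods: 4605
Scenario B projection —
Period 1.
Births: 1330 × 0.633 = 842 ; 630 × 0.341 = 215 — total 1057
Group 2: 690 × 0.979 = 676
Group 3: 1330 × 0.96 = 1277
Group 4: 630 × 0.97 = 611
Group 5: 1430 × 0.952 = 1361
Net migration: Group 1 + 135 → 1192; Group 2 + 135 → 811; Group 3 − 135 → 1142; Group 4 + 10 → 621; Group 5 − 135 → 1226
Population now: 0–14=1192, 15–29=811, 30–44=1142, 45–59=621, 60–74=1226
Period 2.
Births: 811 × 0.633 = 513 ; 1142 × 0.341 = 389 — total 902
Group 2: 1192 × 0.979 = 1167
Group 3: 811 × 0.96 = 779
Group 4: 1142 × 0.97 = 1108
Group 5: 621 × 0.952 = 591
Net migration: Group 1 + 135 → 1037; Group 2 + 135 → 1302; Group 3 − 135 → 644; Group 4 + 10 → 1118; Group 5 − 135 → 456
Population now: 0–14=1037, 15–29=1302, 30–44=644, 45–59=1118, 60–74=456
Period 3.
Births: 1302 × 0.633 = 824 ; 644 × 0.341 = 220 — total 1044
Group 2: 1037 × 0.979 = 1015
Group 3: 1302 × 0.96 = 1250
Group 4: 644 × 0.97 = 625
Group 5: 1118 × 0.952 = 1064
Net migration: Group 1 + 135 → 1179; Group 2 + 135 → 1150; Group 3 − 135 → 1115; Group 4 + 10 → 635; Group 5 − 135 → 929
Population now: 0–14=1179, 15–29=1150, 30–44=1115, 45–59=635, 60–74=929
Scenario B total after 3 periods: 5008
Difference B − A = 5008 − 4605 = 403

403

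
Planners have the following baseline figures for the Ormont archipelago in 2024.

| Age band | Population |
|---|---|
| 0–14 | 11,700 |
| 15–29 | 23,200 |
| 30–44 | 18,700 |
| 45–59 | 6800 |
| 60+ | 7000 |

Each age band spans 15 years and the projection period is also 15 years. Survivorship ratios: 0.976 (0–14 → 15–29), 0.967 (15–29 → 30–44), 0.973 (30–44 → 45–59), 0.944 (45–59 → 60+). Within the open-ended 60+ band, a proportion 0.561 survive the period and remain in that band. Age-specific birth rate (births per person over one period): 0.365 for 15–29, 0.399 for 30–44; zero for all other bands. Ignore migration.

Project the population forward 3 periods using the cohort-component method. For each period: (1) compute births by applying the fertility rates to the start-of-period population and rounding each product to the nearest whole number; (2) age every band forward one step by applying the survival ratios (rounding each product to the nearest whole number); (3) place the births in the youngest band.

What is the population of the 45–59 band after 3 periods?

Numbering the bands 1..5 from youngest to oldest:
— Period 1 —
Births: 23200 × 0.365 = 8468  |  18700 × 0.399 = 7461 ⇒ total 15929
Band 2: 11700 × 0.976 = 11419
Band 3: 23200 × 0.967 = 22434
Band 4: 18700 × 0.973 = 18195
Band 5: 6800 × 0.944 + 7000 × 0.561 = 6419 + 3927 = 10346
Giving 15929 / 11419 / 22434 / 18195 / 10346.
— Period 2 —
Births: 11419 × 0.365 = 4168  |  22434 × 0.399 = 8951 ⇒ total 13119
Band 2: 15929 × 0.976 = 15547
Band 3: 11419 × 0.967 = 11042
Band 4: 22434 × 0.973 = 21828
Band 5: 18195 × 0.944 + 10346 × 0.561 = 17176 + 5804 = 22980
Giving 13119 / 15547 / 11042 / 21828 / 22980.
— Period 3 —
Births: 15547 × 0.365 = 5675  |  11042 × 0.399 = 4406 ⇒ total 10081
Band 2: 13119 × 0.976 = 12804
Band 3: 15547 × 0.967 = 15034
Band 4: 11042 × 0.973 = 10744
Band 5: 21828 × 0.944 + 22980 × 0.561 = 20606 + 12892 = 33498
Giving 10081 / 12804 / 15034 / 10744 / 33498.

10744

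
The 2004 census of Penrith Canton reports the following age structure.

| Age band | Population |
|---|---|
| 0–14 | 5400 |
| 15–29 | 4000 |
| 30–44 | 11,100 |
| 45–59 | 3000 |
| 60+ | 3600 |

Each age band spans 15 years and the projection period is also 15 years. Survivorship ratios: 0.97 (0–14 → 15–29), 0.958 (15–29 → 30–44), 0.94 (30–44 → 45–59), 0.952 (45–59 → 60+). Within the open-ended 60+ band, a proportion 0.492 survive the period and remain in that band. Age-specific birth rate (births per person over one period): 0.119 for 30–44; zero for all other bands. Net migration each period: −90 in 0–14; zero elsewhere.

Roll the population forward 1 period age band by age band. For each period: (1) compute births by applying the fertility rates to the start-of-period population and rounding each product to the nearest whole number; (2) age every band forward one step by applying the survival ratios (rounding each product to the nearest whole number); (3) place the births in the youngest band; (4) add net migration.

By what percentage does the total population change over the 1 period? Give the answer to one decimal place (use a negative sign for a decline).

-6.4

Period 1.
Births: 11100 × 0.119 = 1321
15–29: 5400 × 0.97 = 5238
30–44: 4000 × 0.958 = 3832
45–59: 11100 × 0.94 = 10434
60+: 3000 × 0.952 + 3600 × 0.492 = 2856 + 1771 = 4627
Net migration: 0–14 − 90 → 1231
→ [1231, 5238, 3832, 10434, 4627]
Total: 27100 → 25362; change = -1738; percentage change = -6.4%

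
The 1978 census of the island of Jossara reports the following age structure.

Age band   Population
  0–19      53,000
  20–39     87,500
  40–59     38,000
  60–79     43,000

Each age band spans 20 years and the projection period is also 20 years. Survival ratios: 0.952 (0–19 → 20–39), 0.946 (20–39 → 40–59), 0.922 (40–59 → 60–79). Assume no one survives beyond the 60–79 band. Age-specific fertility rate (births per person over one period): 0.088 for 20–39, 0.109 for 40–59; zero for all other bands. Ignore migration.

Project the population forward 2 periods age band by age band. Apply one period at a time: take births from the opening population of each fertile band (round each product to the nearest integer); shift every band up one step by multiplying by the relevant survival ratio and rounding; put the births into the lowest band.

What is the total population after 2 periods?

Period 1.
Births: 87500 × 0.088 = 7700, 38000 × 0.109 = 4142 → 11842
20–39: 53000 × 0.952 = 50456
40–59: 87500 × 0.946 = 82775
60–79: 38000 × 0.922 = 35036
End of period: [11842, 50456, 82775, 35036]
Period 2.
Births: 50456 × 0.088 = 4440, 82775 × 0.109 = 9022 → 13462
20–39: 11842 × 0.952 = 11274
40–59: 50456 × 0.946 = 47731
60–79: 82775 × 0.922 = 76319
End of period: [13462, 11274, 47731, 76319]
Total after period 2: 13462 + 11274 + 47731 + 76319 = 148786

148786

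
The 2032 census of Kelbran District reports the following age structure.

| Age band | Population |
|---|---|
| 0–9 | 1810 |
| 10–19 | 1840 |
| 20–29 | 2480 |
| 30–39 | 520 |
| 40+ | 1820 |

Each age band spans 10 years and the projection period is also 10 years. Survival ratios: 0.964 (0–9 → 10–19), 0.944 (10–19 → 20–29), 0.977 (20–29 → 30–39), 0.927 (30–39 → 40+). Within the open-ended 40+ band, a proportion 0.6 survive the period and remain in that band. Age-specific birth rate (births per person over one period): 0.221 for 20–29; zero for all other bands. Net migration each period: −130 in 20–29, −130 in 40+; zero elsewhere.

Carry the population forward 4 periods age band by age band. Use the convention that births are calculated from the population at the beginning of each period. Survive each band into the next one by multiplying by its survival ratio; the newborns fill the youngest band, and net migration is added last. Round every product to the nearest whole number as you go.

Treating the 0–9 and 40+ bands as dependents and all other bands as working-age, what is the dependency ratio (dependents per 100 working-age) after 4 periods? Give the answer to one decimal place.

364.5

Numbering the bands 1..5 from youngest to oldest:
[period 1]
Births: 2480 * 0.221 = 548
Band 2: 1810 * 0.964 = 1745
Band 3: 1840 * 0.944 = 1737
Band 4: 2480 * 0.977 = 2423
Band 5: 520 * 0.927 + 1820 * 0.6 = 482 + 1092 = 1574
Net migration: Band 3 − 130 → 1607; Band 5 − 130 → 1444
Giving 548 / 1745 / 1607 / 2423 / 1444.
[period 2]
Births: 1607 * 0.221 = 355
Band 2: 548 * 0.964 = 528
Band 3: 1745 * 0.944 = 1647
Band 4: 1607 * 0.977 = 1570
Band 5: 2423 * 0.927 + 1444 * 0.6 = 2246 + 866 = 3112
Net migration: Band 3 − 130 → 1517; Band 5 − 130 → 2982
Giving 355 / 528 / 1517 / 1570 / 2982.
[period 3]
Births: 1517 * 0.221 = 335
Band 2: 355 * 0.964 = 342
Band 3: 528 * 0.944 = 498
Band 4: 1517 * 0.977 = 1482
Band 5: 1570 * 0.927 + 2982 * 0.6 = 1455 + 1789 = 3244
Net migration: Band 3 − 130 → 368; Band 5 − 130 → 3114
Giving 335 / 342 / 368 / 1482 / 3114.
[period 4]
Births: 368 * 0.221 = 81
Band 2: 335 * 0.964 = 323
Band 3: 342 * 0.944 = 323
Band 4: 368 * 0.977 = 360
Band 5: 1482 * 0.927 + 3114 * 0.6 = 1374 + 1868 = 3242
Net migration: Band 3 − 130 → 193; Band 5 − 130 → 3112
Giving 81 / 323 / 193 / 360 / 3112.
Dependents (band 0–9 + band 40+) = 81 + 3112 = 3193; working-age = 876; ratio = 3193/876 × 100 = 364.5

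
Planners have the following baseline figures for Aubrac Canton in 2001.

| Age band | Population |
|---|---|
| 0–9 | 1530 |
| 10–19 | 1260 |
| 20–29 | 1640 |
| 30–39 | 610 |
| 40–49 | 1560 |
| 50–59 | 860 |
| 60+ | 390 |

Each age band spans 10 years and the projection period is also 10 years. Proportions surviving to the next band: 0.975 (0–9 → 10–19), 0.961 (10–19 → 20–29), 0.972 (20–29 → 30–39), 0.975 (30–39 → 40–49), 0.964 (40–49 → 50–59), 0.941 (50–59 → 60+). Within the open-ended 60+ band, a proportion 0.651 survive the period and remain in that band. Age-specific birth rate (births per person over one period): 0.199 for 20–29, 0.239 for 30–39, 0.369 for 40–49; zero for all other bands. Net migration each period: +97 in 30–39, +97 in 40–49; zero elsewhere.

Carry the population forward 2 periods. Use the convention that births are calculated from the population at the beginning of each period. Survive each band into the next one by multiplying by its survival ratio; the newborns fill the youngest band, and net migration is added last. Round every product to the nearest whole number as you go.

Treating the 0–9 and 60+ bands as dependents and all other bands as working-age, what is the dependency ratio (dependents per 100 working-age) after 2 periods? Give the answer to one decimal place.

49.0

[period 1]
Births: 1640 * 0.199 = 326, 610 * 0.239 = 146, 1560 * 0.369 = 576 → total 1048
10–19: 1530 * 0.975 = 1492
20–29: 1260 * 0.961 = 1211
30–39: 1640 * 0.972 = 1594
40–49: 610 * 0.975 = 595
50–59: 1560 * 0.964 = 1504
60+: 860 * 0.941 + 390 * 0.651 = 809 + 254 = 1063
Net migration: 30–39 + 97 → 1691; 40–49 + 97 → 692
→ [1048, 1492, 1211, 1691, 692, 1504, 1063]
[period 2]
Births: 1211 * 0.199 = 241, 1691 * 0.239 = 404, 692 * 0.369 = 255 → total 900
10–19: 1048 * 0.975 = 1022
20–29: 1492 * 0.961 = 1434
30–39: 1211 * 0.972 = 1177
40–49: 1691 * 0.975 = 1649
50–59: 692 * 0.964 = 667
60+: 1504 * 0.941 + 1063 * 0.651 = 1415 + 692 = 2107
Net migration: 30–39 + 97 → 1274; 40–49 + 97 → 1746
→ [900, 1022, 1434, 1274, 1746, 667, 2107]
Dependents (band 0–9 + band 60+) = 900 + 2107 = 3007; working-age = 6143; ratio = 3007/6143 × 100 = 49.0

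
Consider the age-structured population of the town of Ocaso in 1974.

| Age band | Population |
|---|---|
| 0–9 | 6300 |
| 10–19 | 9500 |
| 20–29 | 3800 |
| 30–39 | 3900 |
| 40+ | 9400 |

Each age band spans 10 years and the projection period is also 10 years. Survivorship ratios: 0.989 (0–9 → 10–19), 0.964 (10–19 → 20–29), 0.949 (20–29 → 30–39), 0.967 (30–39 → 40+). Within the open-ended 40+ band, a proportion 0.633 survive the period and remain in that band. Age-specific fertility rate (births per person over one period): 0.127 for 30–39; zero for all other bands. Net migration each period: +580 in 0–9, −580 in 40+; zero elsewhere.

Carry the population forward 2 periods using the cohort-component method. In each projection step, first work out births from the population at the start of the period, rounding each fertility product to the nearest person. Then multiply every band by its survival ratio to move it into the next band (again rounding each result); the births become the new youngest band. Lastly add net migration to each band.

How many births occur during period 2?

458

Period 1:
Births: 3900 × 0.127 = 495
10–19: 6300 × 0.989 = 6231
20–29: 9500 × 0.964 = 9158
30–39: 3800 × 0.949 = 3606
40+: 3900 × 0.967 + 9400 × 0.633 = 3771 + 5950 = 9721
Net migration: 0–9 + 580 → 1075; 40+ − 580 → 9141
Population now: 0–9=1075, 10–19=6231, 20–29=9158, 30–39=3606, 40+=9141
Period 2:
Births: 3606 × 0.127 = 458
10–19: 1075 × 0.989 = 1063
20–29: 6231 × 0.964 = 6007
30–39: 9158 × 0.949 = 8691
40+: 3606 × 0.967 + 9141 × 0.633 = 3487 + 5786 = 9273
Net migration: 0–9 + 580 → 1038; 40+ − 580 → 8693
Population now: 0–9=1038, 10–19=1063, 20–29=6007, 30–39=8691, 40+=8693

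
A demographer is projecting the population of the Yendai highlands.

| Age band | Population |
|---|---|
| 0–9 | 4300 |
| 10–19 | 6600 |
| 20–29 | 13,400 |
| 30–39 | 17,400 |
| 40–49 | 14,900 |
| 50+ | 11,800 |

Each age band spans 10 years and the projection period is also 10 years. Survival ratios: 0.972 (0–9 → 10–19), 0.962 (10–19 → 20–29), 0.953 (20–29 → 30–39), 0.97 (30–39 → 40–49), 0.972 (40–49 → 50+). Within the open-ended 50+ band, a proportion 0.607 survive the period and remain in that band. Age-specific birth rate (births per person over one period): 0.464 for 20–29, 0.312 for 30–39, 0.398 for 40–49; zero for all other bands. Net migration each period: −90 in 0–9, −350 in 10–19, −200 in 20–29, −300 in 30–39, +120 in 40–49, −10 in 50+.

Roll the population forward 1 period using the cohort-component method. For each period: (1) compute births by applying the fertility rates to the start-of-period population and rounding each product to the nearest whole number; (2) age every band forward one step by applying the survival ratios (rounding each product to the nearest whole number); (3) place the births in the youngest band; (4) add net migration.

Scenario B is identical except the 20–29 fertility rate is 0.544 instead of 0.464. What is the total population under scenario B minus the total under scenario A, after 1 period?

1072

Call the groups 1 to 6, youngest first.
After projecting period 1:
Births: 13400 × 0.464 = 6218 ; 17400 × 0.312 = 5429 ; 14900 × 0.398 = 5930 — total 17577
Group 2: 4300 × 0.972 = 4180
Group 3: 6600 × 0.962 = 6349
Group 4: 13400 × 0.953 = 12770
Group 5: 17400 × 0.97 = 16878
Group 6: 14900 × 0.972 + 11800 × 0.607 = 14483 + 7163 = 21646
Net migration: Group 1 − 90 → 17487; Group 2 − 350 → 3830; Group 3 − 200 → 6149; Group 4 − 300 → 12470; Group 5 + 120 → 16998; Group 6 − 10 → 21636
End of period: [17487, 3830, 6149, 12470, 16998, 21636]
Scenario A total after 1 period: 78570
Scenario B projection —
After projecting period 1:
Births: 13400 × 0.544 = 7290 ; 17400 × 0.312 = 5429 ; 14900 × 0.398 = 5930 — total 18649
Group 2: 4300 × 0.972 = 4180
Group 3: 6600 × 0.962 = 6349
Group 4: 13400 × 0.953 = 12770
Group 5: 17400 × 0.97 = 16878
Group 6: 14900 × 0.972 + 11800 × 0.607 = 14483 + 7163 = 21646
Net migration: Group 1 − 90 → 18559; Group 2 − 350 → 3830; Group 3 − 200 → 6149; Group 4 − 300 → 12470; Group 5 + 120 → 16998; Group 6 − 10 → 21636
End of period: [18559, 3830, 6149, 12470, 16998, 21636]
Scenario B total after 1 period: 79642
Difference B − A = 79642 − 78570 = 1072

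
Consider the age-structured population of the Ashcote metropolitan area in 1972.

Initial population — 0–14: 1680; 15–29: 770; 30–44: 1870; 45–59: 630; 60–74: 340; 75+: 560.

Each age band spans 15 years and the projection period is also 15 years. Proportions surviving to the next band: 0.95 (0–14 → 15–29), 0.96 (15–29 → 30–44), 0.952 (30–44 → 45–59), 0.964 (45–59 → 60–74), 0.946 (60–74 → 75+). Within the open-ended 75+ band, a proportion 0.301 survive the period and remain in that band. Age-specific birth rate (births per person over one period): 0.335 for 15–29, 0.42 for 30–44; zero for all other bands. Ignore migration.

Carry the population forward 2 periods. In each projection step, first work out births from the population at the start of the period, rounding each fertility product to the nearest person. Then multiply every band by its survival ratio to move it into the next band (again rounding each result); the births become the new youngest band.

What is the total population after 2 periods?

6510

Period 1:
Births: 770 × 0.335 = 258 ; 1870 × 0.42 = 785 → total 1043
15–29: 1680 × 0.95 = 1596
30–44: 770 × 0.96 = 739
45–59: 1870 × 0.952 = 1780
60–74: 630 × 0.964 = 607
75+: 340 × 0.946 + 560 × 0.301 = 322 + 169 = 491
→ [1043, 1596, 739, 1780, 607, 491]
Period 2:
Births: 1596 × 0.335 = 535 ; 739 × 0.42 = 310 → total 845
15–29: 1043 × 0.95 = 991
30–44: 1596 × 0.96 = 1532
45–59: 739 × 0.952 = 704
60–74: 1780 × 0.964 = 1716
75+: 607 × 0.946 + 491 × 0.301 = 574 + 148 = 722
→ [845, 991, 1532, 704, 1716, 722]
Total after period 2: 845 + 991 + 1532 + 704 + 1716 + 722 = 6510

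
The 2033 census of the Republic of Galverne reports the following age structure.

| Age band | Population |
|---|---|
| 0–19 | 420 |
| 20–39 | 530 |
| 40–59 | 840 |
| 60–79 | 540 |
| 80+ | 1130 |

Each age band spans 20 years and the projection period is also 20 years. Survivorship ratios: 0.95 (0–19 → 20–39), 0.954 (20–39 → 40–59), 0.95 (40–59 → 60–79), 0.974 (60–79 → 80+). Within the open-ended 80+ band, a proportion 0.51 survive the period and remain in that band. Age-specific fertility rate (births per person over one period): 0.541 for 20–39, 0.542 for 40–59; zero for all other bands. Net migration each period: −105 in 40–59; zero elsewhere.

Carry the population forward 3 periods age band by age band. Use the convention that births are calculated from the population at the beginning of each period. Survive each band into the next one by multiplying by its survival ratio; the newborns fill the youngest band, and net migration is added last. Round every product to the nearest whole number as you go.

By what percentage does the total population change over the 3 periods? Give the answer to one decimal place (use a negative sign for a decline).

-18.3

Numbering the groups 1..5 from youngest to oldest:
— Period 1 —
Births: 530 × 0.541 = 287  |  840 × 0.542 = 455 — total 742
Group 2: 420 × 0.95 = 399
Group 3: 530 × 0.954 = 506
Group 4: 840 × 0.95 = 798
Group 5: 540 × 0.974 + 1130 × 0.51 = 526 + 576 = 1102
Net migration: Group 3 − 105 → 401
→ [742, 399, 401, 798, 1102]
— Period 2 —
Births: 399 × 0.541 = 216  |  401 × 0.542 = 217 — total 433
Group 2: 742 × 0.95 = 705
Group 3: 399 × 0.954 = 381
Group 4: 401 × 0.95 = 381
Group 5: 798 × 0.974 + 1102 × 0.51 = 777 + 562 = 1339
Net migration: Group 3 − 105 → 276
→ [433, 705, 276, 381, 1339]
— Period 3 —
Births: 705 × 0.541 = 381  |  276 × 0.542 = 150 — total 531
Group 2: 433 × 0.95 = 411
Group 3: 705 × 0.954 = 673
Group 4: 276 × 0.95 = 262
Group 5: 381 × 0.974 + 1339 × 0.51 = 371 + 683 = 1054
Net migration: Group 3 − 105 → 568
→ [531, 411, 568, 262, 1054]
Total: 3460 → 2826; change = -634; percentage change = -18.3%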